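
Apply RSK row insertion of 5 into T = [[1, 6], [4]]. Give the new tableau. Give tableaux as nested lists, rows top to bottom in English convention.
In row 1, 5 replaces 6 (the leftmost entry greater than 5); 6 is bumped to row 2. 6 is appended to row 2. The new tableau is [[1, 5], [4, 6]].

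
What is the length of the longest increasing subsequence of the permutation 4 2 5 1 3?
2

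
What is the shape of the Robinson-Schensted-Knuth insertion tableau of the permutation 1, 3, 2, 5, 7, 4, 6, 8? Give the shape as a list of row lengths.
RSK row insertion gives P = [[1, 2, 4, 6, 8], [3, 5, 7]], which has shape [5, 3].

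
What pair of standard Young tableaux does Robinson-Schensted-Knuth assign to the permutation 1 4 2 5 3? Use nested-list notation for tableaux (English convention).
P = [[1, 2, 3], [4, 5]], Q = [[1, 2, 4], [3, 5]]

Insert each entry of the permutation into P by Schensted row insertion, recording in Q the position of each new cell.

Insert 1: appended to row 1. P = [[1]], Q = [[1]].
Insert 4: appended to row 1. P = [[1, 4]], Q = [[1, 2]].
Insert 2: 2 bumps 4 from row 1; 4 starts row 2. P = [[1, 2], [4]], Q = [[1, 2], [3]].
Insert 5: appended to row 1. P = [[1, 2, 5], [4]], Q = [[1, 2, 4], [3]].
Insert 3: 3 bumps 5 from row 1; 5 appends to row 2. P = [[1, 2, 3], [4, 5]], Q = [[1, 2, 4], [3, 5]].

So P = [[1, 2, 3], [4, 5]], Q = [[1, 2, 4], [3, 5]].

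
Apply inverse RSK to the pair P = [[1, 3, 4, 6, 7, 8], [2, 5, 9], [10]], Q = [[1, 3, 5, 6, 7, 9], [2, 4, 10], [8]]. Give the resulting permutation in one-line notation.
2 1 10 3 5 6 7 4 9 8

Reverse the RSK construction: for i from n down to 1, find the cell of Q containing i, remove the entry at that cell from P, and reverse-bump it up through P; the value ejected from row 1 is w(i).

Step i=10: Q has 10 at row 2, column 3; remove 9 from row 2 of P and reverse-bump: 9 enters row 1 and ejects 8. So w(10) = 8. P is now [[1, 3, 4, 6, 7, 9], [2, 5], [10]].
Step i=9: Q has 9 at row 1, column 6; remove that cell from P, ejecting 9. So w(9) = 9. P is now [[1, 3, 4, 6, 7], [2, 5], [10]].
Step i=8: Q has 8 at row 3, column 1; remove 10 from row 3 of P and reverse-bump: 10 enters row 2 and ejects 5; 5 enters row 1 and ejects 4. So w(8) = 4. P is now [[1, 3, 5, 6, 7], [2, 10]].
Step i=7: Q has 7 at row 1, column 5; remove that cell from P, ejecting 7. So w(7) = 7. P is now [[1, 3, 5, 6], [2, 10]].
Step i=6: Q has 6 at row 1, column 4; remove that cell from P, ejecting 6. So w(6) = 6. P is now [[1, 3, 5], [2, 10]].
Step i=5: Q has 5 at row 1, column 3; remove that cell from P, ejecting 5. So w(5) = 5. P is now [[1, 3], [2, 10]].
Step i=4: Q has 4 at row 2, column 2; remove 10 from row 2 of P and reverse-bump: 10 enters row 1 and ejects 3. So w(4) = 3. P is now [[1, 10], [2]].
Step i=3: Q has 3 at row 1, column 2; remove that cell from P, ejecting 10. So w(3) = 10. P is now [[1], [2]].
Step i=2: Q has 2 at row 2, column 1; remove 2 from row 2 of P and reverse-bump: 2 enters row 1 and ejects 1. So w(2) = 1. P is now [[2]].
Step i=1: Q has 1 at row 1, column 1; remove that cell from P, ejecting 2. So w(1) = 2. P is now [].

So w = 2 1 10 3 5 6 7 4 9 8.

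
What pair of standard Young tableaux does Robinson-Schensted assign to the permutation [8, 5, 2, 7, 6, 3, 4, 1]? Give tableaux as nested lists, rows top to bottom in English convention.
P = [[1, 3, 4], [2, 6], [5], [7], [8]], Q = [[1, 4, 7], [2, 5], [3], [6], [8]]

Insert each entry of the permutation into P by Schensted row insertion, recording in Q the position of each new cell.

After inserting 8: P = [[8]].
After inserting 5: P = [[5], [8]].
After inserting 2: P = [[2], [5], [8]].
After inserting 7: P = [[2, 7], [5], [8]].
After inserting 6: P = [[2, 6], [5, 7], [8]].
After inserting 3: P = [[2, 3], [5, 6], [7], [8]].
After inserting 4: P = [[2, 3, 4], [5, 6], [7], [8]].
After inserting 1: P = [[1, 3, 4], [2, 6], [5], [7], [8]].

So P = [[1, 3, 4], [2, 6], [5], [7], [8]], Q = [[1, 4, 7], [2, 5], [3], [6], [8]].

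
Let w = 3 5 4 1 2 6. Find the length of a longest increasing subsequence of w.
3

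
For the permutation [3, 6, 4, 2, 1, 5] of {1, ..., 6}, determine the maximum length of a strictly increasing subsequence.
3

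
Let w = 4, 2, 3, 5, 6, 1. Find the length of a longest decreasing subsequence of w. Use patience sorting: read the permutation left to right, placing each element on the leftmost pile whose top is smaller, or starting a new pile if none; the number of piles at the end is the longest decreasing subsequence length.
3

4: new pile. tops = [4]
2: new pile. tops = [4, 2]
3: onto pile 2 (replacing 2). tops = [4, 3]
5: onto pile 1 (replacing 4). tops = [5, 3]
6: onto pile 1 (replacing 5). tops = [6, 3]
1: new pile. tops = [6, 3, 1]

3 piles, so the longest decreasing subsequence has length 3.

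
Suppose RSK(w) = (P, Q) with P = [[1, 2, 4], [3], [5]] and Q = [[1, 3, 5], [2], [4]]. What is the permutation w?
Reverse the RSK construction: for i from n down to 1, find the cell of Q containing i, remove the entry at that cell from P, and reverse-bump it up through P; the value ejected from row 1 is w(i).

Step i=5: Q has 5 at row 1, column 3; remove that cell from P, ejecting 4. So w(5) = 4. P is now [[1, 2], [3], [5]].
Step i=4: Q has 4 at row 3, column 1; remove 5 from row 3 of P and reverse-bump: 5 enters row 2 and ejects 3; 3 enters row 1 and ejects 2. So w(4) = 2. P is now [[1, 3], [5]].
Step i=3: Q has 3 at row 1, column 2; remove that cell from P, ejecting 3. So w(3) = 3. P is now [[1], [5]].
Step i=2: Q has 2 at row 2, column 1; remove 5 from row 2 of P and reverse-bump: 5 enters row 1 and ejects 1. So w(2) = 1. P is now [[5]].
Step i=1: Q has 1 at row 1, column 1; remove that cell from P, ejecting 5. So w(1) = 5. P is now [].

So w = 5 1 3 2 4.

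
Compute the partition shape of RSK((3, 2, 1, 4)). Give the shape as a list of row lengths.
[2, 1, 1]

Row-insert each entry into an empty tableau.

After inserting 3: P = [[3]].
After inserting 2: P = [[2], [3]].
After inserting 1: P = [[1], [2], [3]].
After inserting 4: P = [[1, 4], [2], [3]].

The final insertion tableau P = [[1, 4], [2], [3]] has shape [2, 1, 1].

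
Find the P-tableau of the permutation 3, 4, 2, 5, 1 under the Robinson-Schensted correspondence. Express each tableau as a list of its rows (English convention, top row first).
P = [[1, 4, 5], [2], [3]]

Insert 3: appended to row 1. P = [[3]].
Insert 4: appended to row 1. P = [[3, 4]].
Insert 2: 2 bumps 3 from row 1; 3 starts row 2. P = [[2, 4], [3]].
Insert 5: appended to row 1. P = [[2, 4, 5], [3]].
Insert 1: 1 bumps 2 from row 1; 2 bumps 3 from row 2; 3 starts row 3. P = [[1, 4, 5], [2], [3]].

So P = [[1, 4, 5], [2], [3]].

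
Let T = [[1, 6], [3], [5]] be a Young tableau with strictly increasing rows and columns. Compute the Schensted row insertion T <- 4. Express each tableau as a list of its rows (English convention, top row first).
[[1, 4], [3, 6], [5]]

In row 1, 4 replaces 6 (the leftmost entry greater than 4); 6 is bumped to row 2. 6 is appended to row 2. The new tableau is [[1, 4], [3, 6], [5]].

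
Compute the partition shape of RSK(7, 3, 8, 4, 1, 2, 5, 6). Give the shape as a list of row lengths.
RSK row insertion gives P = [[1, 2, 5, 6], [3, 4], [7, 8]], which has shape [4, 2, 2].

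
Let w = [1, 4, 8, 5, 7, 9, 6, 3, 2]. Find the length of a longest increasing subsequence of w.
5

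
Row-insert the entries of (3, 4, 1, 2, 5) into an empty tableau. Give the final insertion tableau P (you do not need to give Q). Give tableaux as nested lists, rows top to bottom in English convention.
Insert 3: appended to row 1. P = [[3]].
Insert 4: appended to row 1. P = [[3, 4]].
Insert 1: 1 bumps 3 from row 1; 3 starts row 2. P = [[1, 4], [3]].
Insert 2: 2 bumps 4 from row 1; 4 appends to row 2. P = [[1, 2], [3, 4]].
Insert 5: appended to row 1. P = [[1, 2, 5], [3, 4]].

So P = [[1, 2, 5], [3, 4]].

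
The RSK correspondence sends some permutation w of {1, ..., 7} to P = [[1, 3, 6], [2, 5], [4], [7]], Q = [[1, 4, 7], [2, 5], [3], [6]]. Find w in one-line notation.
Reverse the RSK construction: for i from n down to 1, find the cell of Q containing i, remove the entry at that cell from P, and reverse-bump it up through P; the value ejected from row 1 is w(i).

Step i=7: Q has 7 at row 1, column 3; remove that cell from P, ejecting 6. So w(7) = 6. P is now [[1, 3], [2, 5], [4], [7]].
Step i=6: Q has 6 at row 4, column 1; remove 7 from row 4 of P and reverse-bump: 7 enters row 3 and ejects 4; 4 enters row 2 and ejects 2; 2 enters row 1 and ejects 1. So w(6) = 1. P is now [[2, 3], [4, 5], [7]].
Step i=5: Q has 5 at row 2, column 2; remove 5 from row 2 of P and reverse-bump: 5 enters row 1 and ejects 3. So w(5) = 3. P is now [[2, 5], [4], [7]].
Step i=4: Q has 4 at row 1, column 2; remove that cell from P, ejecting 5. So w(4) = 5. P is now [[2], [4], [7]].
Step i=3: Q has 3 at row 3, column 1; remove 7 from row 3 of P and reverse-bump: 7 enters row 2 and ejects 4; 4 enters row 1 and ejects 2. So w(3) = 2. P is now [[4], [7]].
Step i=2: Q has 2 at row 2, column 1; remove 7 from row 2 of P and reverse-bump: 7 enters row 1 and ejects 4. So w(2) = 4. P is now [[7]].
Step i=1: Q has 1 at row 1, column 1; remove that cell from P, ejecting 7. So w(1) = 7. P is now [].

So w = 7 4 2 5 3 1 6.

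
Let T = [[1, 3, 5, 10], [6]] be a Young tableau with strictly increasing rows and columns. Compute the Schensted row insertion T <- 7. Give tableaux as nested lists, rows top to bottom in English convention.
In row 1, 7 replaces 10 (the leftmost entry greater than 7); 10 is bumped to row 2. 10 is appended to row 2. The new tableau is [[1, 3, 5, 7], [6, 10]].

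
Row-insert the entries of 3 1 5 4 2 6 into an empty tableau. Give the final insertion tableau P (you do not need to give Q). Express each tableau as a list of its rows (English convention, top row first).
P = [[1, 2, 6], [3, 4], [5]]

After inserting 3: P = [[3]].
After inserting 1: P = [[1], [3]].
After inserting 5: P = [[1, 5], [3]].
After inserting 4: P = [[1, 4], [3, 5]].
After inserting 2: P = [[1, 2], [3, 4], [5]].
After inserting 6: P = [[1, 2, 6], [3, 4], [5]].

So P = [[1, 2, 6], [3, 4], [5]].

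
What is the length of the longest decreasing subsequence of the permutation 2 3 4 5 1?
2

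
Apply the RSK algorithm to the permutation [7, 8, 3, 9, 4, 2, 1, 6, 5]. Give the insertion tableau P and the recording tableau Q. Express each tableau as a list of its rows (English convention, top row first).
Insert each entry of the permutation into P by Schensted row insertion, recording in Q the position of each new cell.

Insert 7: appended to row 1. P = [[7]].
Insert 8: appended to row 1. P = [[7, 8]].
Insert 3: 3 bumps 7 from row 1; 7 starts row 2. P = [[3, 8], [7]].
Insert 9: appended to row 1. P = [[3, 8, 9], [7]].
Insert 4: 4 bumps 8 from row 1; 8 appends to row 2. P = [[3, 4, 9], [7, 8]].
Insert 2: 2 bumps 3 from row 1; 3 bumps 7 from row 2; 7 starts row 3. P = [[2, 4, 9], [3, 8], [7]].
Insert 1: 1 bumps 2 from row 1; 2 bumps 3 from row 2; 3 bumps 7 from row 3; 7 starts row 4. P = [[1, 4, 9], [2, 8], [3], [7]].
Insert 6: 6 bumps 9 from row 1; 9 appends to row 2. P = [[1, 4, 6], [2, 8, 9], [3], [7]].
Insert 5: 5 bumps 6 from row 1; 6 bumps 8 from row 2; 8 appends to row 3. P = [[1, 4, 5], [2, 6, 9], [3, 8], [7]].

So P = [[1, 4, 5], [2, 6, 9], [3, 8], [7]], Q = [[1, 2, 4], [3, 5, 8], [6, 9], [7]].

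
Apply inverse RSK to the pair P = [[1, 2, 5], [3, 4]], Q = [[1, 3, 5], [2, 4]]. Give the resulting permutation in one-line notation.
3 1 4 2 5

Reverse the RSK construction: for i from n down to 1, find the cell of Q containing i, remove the entry at that cell from P, and reverse-bump it up through P; the value ejected from row 1 is w(i).

Step i=5: Q has 5 at row 1, column 3; remove that cell from P, ejecting 5. So w(5) = 5. P is now [[1, 2], [3, 4]].
Step i=4: Q has 4 at row 2, column 2; remove 4 from row 2 of P and reverse-bump: 4 enters row 1 and ejects 2. So w(4) = 2. P is now [[1, 4], [3]].
Step i=3: Q has 3 at row 1, column 2; remove that cell from P, ejecting 4. So w(3) = 4. P is now [[1], [3]].
Step i=2: Q has 2 at row 2, column 1; remove 3 from row 2 of P and reverse-bump: 3 enters row 1 and ejects 1. So w(2) = 1. P is now [[3]].
Step i=1: Q has 1 at row 1, column 1; remove that cell from P, ejecting 3. So w(1) = 3. P is now [].

So w = 3 1 4 2 5.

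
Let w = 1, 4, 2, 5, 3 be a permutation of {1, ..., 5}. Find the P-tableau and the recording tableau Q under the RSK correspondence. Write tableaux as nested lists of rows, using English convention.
Insert each entry of the permutation into P by Schensted row insertion, recording in Q the position of each new cell.

Insert 1: appended to row 1. P = [[1]].
Insert 4: appended to row 1. P = [[1, 4]].
Insert 2: 2 bumps 4 from row 1; 4 starts row 2. P = [[1, 2], [4]].
Insert 5: appended to row 1. P = [[1, 2, 5], [4]].
Insert 3: 3 bumps 5 from row 1; 5 appends to row 2. P = [[1, 2, 3], [4, 5]].

So P = [[1, 2, 3], [4, 5]], Q = [[1, 2, 4], [3, 5]].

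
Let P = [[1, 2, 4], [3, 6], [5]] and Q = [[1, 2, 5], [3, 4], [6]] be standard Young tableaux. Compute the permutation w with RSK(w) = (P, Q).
Reverse the RSK construction: for i from n down to 1, find the cell of Q containing i, remove the entry at that cell from P, and reverse-bump it up through P; the value ejected from row 1 is w(i).

Step i=6: Q has 6 at row 3, column 1; remove 5 from row 3 of P and reverse-bump: 5 enters row 2 and ejects 3; 3 enters row 1 and ejects 2. So w(6) = 2. P is now [[1, 3, 4], [5, 6]].
Step i=5: Q has 5 at row 1, column 3; remove that cell from P, ejecting 4. So w(5) = 4. P is now [[1, 3], [5, 6]].
Step i=4: Q has 4 at row 2, column 2; remove 6 from row 2 of P and reverse-bump: 6 enters row 1 and ejects 3. So w(4) = 3. P is now [[1, 6], [5]].
Step i=3: Q has 3 at row 2, column 1; remove 5 from row 2 of P and reverse-bump: 5 enters row 1 and ejects 1. So w(3) = 1. P is now [[5, 6]].
Step i=2: Q has 2 at row 1, column 2; remove that cell from P, ejecting 6. So w(2) = 6. P is now [[5]].
Step i=1: Q has 1 at row 1, column 1; remove that cell from P, ejecting 5. So w(1) = 5. P is now [].

So w = 5 6 1 3 4 2.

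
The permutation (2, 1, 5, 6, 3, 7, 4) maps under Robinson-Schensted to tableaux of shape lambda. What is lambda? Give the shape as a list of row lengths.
RSK row insertion gives P = [[1, 3, 4, 7], [2, 5, 6]], which has shape [4, 3].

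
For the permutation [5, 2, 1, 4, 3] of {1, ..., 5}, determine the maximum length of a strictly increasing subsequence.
2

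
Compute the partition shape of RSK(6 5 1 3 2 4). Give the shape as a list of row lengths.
[3, 1, 1, 1]

Row-insert each entry into an empty tableau.

After inserting 6: P = [[6]].
After inserting 5: P = [[5], [6]].
After inserting 1: P = [[1], [5], [6]].
After inserting 3: P = [[1, 3], [5], [6]].
After inserting 2: P = [[1, 2], [3], [5], [6]].
After inserting 4: P = [[1, 2, 4], [3], [5], [6]].

The final insertion tableau P = [[1, 2, 4], [3], [5], [6]] has shape [3, 1, 1, 1].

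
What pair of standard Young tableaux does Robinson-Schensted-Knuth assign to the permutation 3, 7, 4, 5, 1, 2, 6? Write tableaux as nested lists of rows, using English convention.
P = [[1, 2, 5, 6], [3, 4], [7]], Q = [[1, 2, 4, 7], [3, 6], [5]]

Insert each entry of the permutation into P by Schensted row insertion, recording in Q the position of each new cell.

Insert 3: appended to row 1. P = [[3]], Q = [[1]].
Insert 7: appended to row 1. P = [[3, 7]], Q = [[1, 2]].
Insert 4: 4 bumps 7 from row 1; 7 starts row 2. P = [[3, 4], [7]], Q = [[1, 2], [3]].
Insert 5: appended to row 1. P = [[3, 4, 5], [7]], Q = [[1, 2, 4], [3]].
Insert 1: 1 bumps 3 from row 1; 3 bumps 7 from row 2; 7 starts row 3. P = [[1, 4, 5], [3], [7]], Q = [[1, 2, 4], [3], [5]].
Insert 2: 2 bumps 4 from row 1; 4 appends to row 2. P = [[1, 2, 5], [3, 4], [7]], Q = [[1, 2, 4], [3, 6], [5]].
Insert 6: appended to row 1. P = [[1, 2, 5, 6], [3, 4], [7]], Q = [[1, 2, 4, 7], [3, 6], [5]].

So P = [[1, 2, 5, 6], [3, 4], [7]], Q = [[1, 2, 4, 7], [3, 6], [5]].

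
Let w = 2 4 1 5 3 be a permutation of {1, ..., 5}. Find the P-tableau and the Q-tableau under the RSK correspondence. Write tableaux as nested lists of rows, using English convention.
Insert each entry of the permutation into P by Schensted row insertion, recording in Q the position of each new cell.

Insert 2: appended to row 1. P = [[2]].
Insert 4: appended to row 1. P = [[2, 4]].
Insert 1: 1 bumps 2 from row 1; 2 starts row 2. P = [[1, 4], [2]].
Insert 5: appended to row 1. P = [[1, 4, 5], [2]].
Insert 3: 3 bumps 4 from row 1; 4 appends to row 2. P = [[1, 3, 5], [2, 4]].

So P = [[1, 3, 5], [2, 4]], Q = [[1, 2, 4], [3, 5]].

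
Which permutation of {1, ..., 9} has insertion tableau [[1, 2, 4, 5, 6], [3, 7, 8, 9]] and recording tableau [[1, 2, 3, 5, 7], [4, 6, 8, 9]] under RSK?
Reverse the RSK construction: for i from n down to 1, find the cell of Q containing i, remove the entry at that cell from P, and reverse-bump it up through P; the value ejected from row 1 is w(i).

Step i=9: Q has 9 at row 2, column 4; remove 9 from row 2 of P and reverse-bump: 9 enters row 1 and ejects 6. So w(9) = 6. P is now [[1, 2, 4, 5, 9], [3, 7, 8]].
Step i=8: Q has 8 at row 2, column 3; remove 8 from row 2 of P and reverse-bump: 8 enters row 1 and ejects 5. So w(8) = 5. P is now [[1, 2, 4, 8, 9], [3, 7]].
Step i=7: Q has 7 at row 1, column 5; remove that cell from P, ejecting 9. So w(7) = 9. P is now [[1, 2, 4, 8], [3, 7]].
Step i=6: Q has 6 at row 2, column 2; remove 7 from row 2 of P and reverse-bump: 7 enters row 1 and ejects 4. So w(6) = 4. P is now [[1, 2, 7, 8], [3]].
Step i=5: Q has 5 at row 1, column 4; remove that cell from P, ejecting 8. So w(5) = 8. P is now [[1, 2, 7], [3]].
Step i=4: Q has 4 at row 2, column 1; remove 3 from row 2 of P and reverse-bump: 3 enters row 1 and ejects 2. So w(4) = 2. P is now [[1, 3, 7]].
Step i=3: Q has 3 at row 1, column 3; remove that cell from P, ejecting 7. So w(3) = 7. P is now [[1, 3]].
Step i=2: Q has 2 at row 1, column 2; remove that cell from P, ejecting 3. So w(2) = 3. P is now [[1]].
Step i=1: Q has 1 at row 1, column 1; remove that cell from P, ejecting 1. So w(1) = 1. P is now [].

So w = 1 3 7 2 8 4 9 5 6.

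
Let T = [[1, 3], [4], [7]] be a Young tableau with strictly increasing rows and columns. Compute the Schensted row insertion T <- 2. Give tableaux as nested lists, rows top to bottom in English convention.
In row 1, 2 replaces 3 (the leftmost entry greater than 2); 3 is bumped to row 2. In row 2, 3 replaces 4 (the leftmost entry greater than 3); 4 is bumped to row 3. In row 3, 4 replaces 7 (the leftmost entry greater than 4); 7 is bumped to row 4. 7 starts a new row 4. The new tableau is [[1, 2], [3], [4], [7]].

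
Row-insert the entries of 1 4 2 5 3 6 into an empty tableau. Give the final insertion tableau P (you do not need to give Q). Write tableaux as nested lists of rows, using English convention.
P = [[1, 2, 3, 6], [4, 5]]

Insert 1: appended to row 1. P = [[1]].
Insert 4: appended to row 1. P = [[1, 4]].
Insert 2: 2 bumps 4 from row 1; 4 starts row 2. P = [[1, 2], [4]].
Insert 5: appended to row 1. P = [[1, 2, 5], [4]].
Insert 3: 3 bumps 5 from row 1; 5 appends to row 2. P = [[1, 2, 3], [4, 5]].
Insert 6: appended to row 1. P = [[1, 2, 3, 6], [4, 5]].

So P = [[1, 2, 3, 6], [4, 5]].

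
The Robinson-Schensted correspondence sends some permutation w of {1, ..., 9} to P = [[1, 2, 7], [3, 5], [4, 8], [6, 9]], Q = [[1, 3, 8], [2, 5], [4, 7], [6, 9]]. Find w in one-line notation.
6 4 9 3 8 1 5 7 2

Reverse the RSK construction: for i from n down to 1, find the cell of Q containing i, remove the entry at that cell from P, and reverse-bump it up through P; the value ejected from row 1 is w(i).

Step i=9: Q has 9 at row 4, column 2; remove 9 from row 4 of P and reverse-bump: 9 enters row 3 and ejects 8; 8 enters row 2 and ejects 5; 5 enters row 1 and ejects 2. So w(9) = 2. P is now [[1, 5, 7], [3, 8], [4, 9], [6]].
Step i=8: Q has 8 at row 1, column 3; remove that cell from P, ejecting 7. So w(8) = 7. P is now [[1, 5], [3, 8], [4, 9], [6]].
Step i=7: Q has 7 at row 3, column 2; remove 9 from row 3 of P and reverse-bump: 9 enters row 2 and ejects 8; 8 enters row 1 and ejects 5. So w(7) = 5. P is now [[1, 8], [3, 9], [4], [6]].
Step i=6: Q has 6 at row 4, column 1; remove 6 from row 4 of P and reverse-bump: 6 enters row 3 and ejects 4; 4 enters row 2 and ejects 3; 3 enters row 1 and ejects 1. So w(6) = 1. P is now [[3, 8], [4, 9], [6]].
Step i=5: Q has 5 at row 2, column 2; remove 9 from row 2 of P and reverse-bump: 9 enters row 1 and ejects 8. So w(5) = 8. P is now [[3, 9], [4], [6]].
Step i=4: Q has 4 at row 3, column 1; remove 6 from row 3 of P and reverse-bump: 6 enters row 2 and ejects 4; 4 enters row 1 and ejects 3. So w(4) = 3. P is now [[4, 9], [6]].
Step i=3: Q has 3 at row 1, column 2; remove that cell from P, ejecting 9. So w(3) = 9. P is now [[4], [6]].
Step i=2: Q has 2 at row 2, column 1; remove 6 from row 2 of P and reverse-bump: 6 enters row 1 and ejects 4. So w(2) = 4. P is now [[6]].
Step i=1: Q has 1 at row 1, column 1; remove that cell from P, ejecting 6. So w(1) = 6. P is now [].

So w = 6 4 9 3 8 1 5 7 2.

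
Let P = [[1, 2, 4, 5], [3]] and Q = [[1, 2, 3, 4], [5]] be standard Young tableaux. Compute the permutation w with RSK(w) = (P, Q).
Reverse the RSK construction: for i from n down to 1, find the cell of Q containing i, remove the entry at that cell from P, and reverse-bump it up through P; the value ejected from row 1 is w(i).

Step i=5: Q has 5 at row 2, column 1; remove 3 from row 2 of P and reverse-bump: 3 enters row 1 and ejects 2. So w(5) = 2. P is now [[1, 3, 4, 5]].
Step i=4: Q has 4 at row 1, column 4; remove that cell from P, ejecting 5. So w(4) = 5. P is now [[1, 3, 4]].
Step i=3: Q has 3 at row 1, column 3; remove that cell from P, ejecting 4. So w(3) = 4. P is now [[1, 3]].
Step i=2: Q has 2 at row 1, column 2; remove that cell from P, ejecting 3. So w(2) = 3. P is now [[1]].
Step i=1: Q has 1 at row 1, column 1; remove that cell from P, ejecting 1. So w(1) = 1. P is now [].

So w = 1 3 4 5 2.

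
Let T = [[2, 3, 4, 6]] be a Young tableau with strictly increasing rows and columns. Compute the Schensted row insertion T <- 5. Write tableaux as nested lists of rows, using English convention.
[[2, 3, 4, 5], [6]]

In row 1, 5 replaces 6 (the leftmost entry greater than 5); 6 is bumped to row 2. 6 starts a new row 2. The new tableau is [[2, 3, 4, 5], [6]].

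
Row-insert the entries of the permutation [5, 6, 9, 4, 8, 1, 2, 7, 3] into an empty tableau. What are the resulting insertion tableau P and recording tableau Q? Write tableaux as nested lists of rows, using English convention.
P = [[1, 2, 3], [4, 6, 7], [5, 8], [9]], Q = [[1, 2, 3], [4, 5, 8], [6, 7], [9]]

Insert each entry of the permutation into P by Schensted row insertion, recording in Q the position of each new cell.

After inserting 5: P = [[5]].
After inserting 6: P = [[5, 6]].
After inserting 9: P = [[5, 6, 9]].
After inserting 4: P = [[4, 6, 9], [5]].
After inserting 8: P = [[4, 6, 8], [5, 9]].
After inserting 1: P = [[1, 6, 8], [4, 9], [5]].
After inserting 2: P = [[1, 2, 8], [4, 6], [5, 9]].
After inserting 7: P = [[1, 2, 7], [4, 6, 8], [5, 9]].
After inserting 3: P = [[1, 2, 3], [4, 6, 7], [5, 8], [9]].

So P = [[1, 2, 3], [4, 6, 7], [5, 8], [9]], Q = [[1, 2, 3], [4, 5, 8], [6, 7], [9]].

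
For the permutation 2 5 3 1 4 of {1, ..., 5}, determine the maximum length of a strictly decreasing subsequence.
3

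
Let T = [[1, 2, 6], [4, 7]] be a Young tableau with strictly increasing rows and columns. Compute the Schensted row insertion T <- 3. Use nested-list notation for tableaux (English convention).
In row 1, 3 replaces 6 (the leftmost entry greater than 3); 6 is bumped to row 2. In row 2, 6 replaces 7 (the leftmost entry greater than 6); 7 is bumped to row 3. 7 starts a new row 3. The new tableau is [[1, 2, 3], [4, 6], [7]].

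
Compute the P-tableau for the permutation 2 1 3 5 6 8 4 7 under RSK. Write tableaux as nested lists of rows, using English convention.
P = [[1, 3, 4, 6, 7], [2, 5, 8]]

Insert 2: appended to row 1. P = [[2]].
Insert 1: 1 bumps 2 from row 1; 2 starts row 2. P = [[1], [2]].
Insert 3: appended to row 1. P = [[1, 3], [2]].
Insert 5: appended to row 1. P = [[1, 3, 5], [2]].
Insert 6: appended to row 1. P = [[1, 3, 5, 6], [2]].
Insert 8: appended to row 1. P = [[1, 3, 5, 6, 8], [2]].
Insert 4: 4 bumps 5 from row 1; 5 appends to row 2. P = [[1, 3, 4, 6, 8], [2, 5]].
Insert 7: 7 bumps 8 from row 1; 8 appends to row 2. P = [[1, 3, 4, 6, 7], [2, 5, 8]].

So P = [[1, 3, 4, 6, 7], [2, 5, 8]].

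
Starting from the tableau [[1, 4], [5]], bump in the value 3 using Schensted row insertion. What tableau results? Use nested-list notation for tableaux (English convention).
In row 1, 3 replaces 4 (the leftmost entry greater than 3); 4 is bumped to row 2. In row 2, 4 replaces 5 (the leftmost entry greater than 4); 5 is bumped to row 3. 5 starts a new row 3. The new tableau is [[1, 3], [4], [5]].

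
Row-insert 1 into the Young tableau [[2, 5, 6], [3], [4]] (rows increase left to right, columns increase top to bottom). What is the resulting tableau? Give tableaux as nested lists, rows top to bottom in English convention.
In row 1, 1 replaces 2 (the leftmost entry greater than 1); 2 is bumped to row 2. In row 2, 2 replaces 3 (the leftmost entry greater than 2); 3 is bumped to row 3. In row 3, 3 replaces 4 (the leftmost entry greater than 3); 4 is bumped to row 4. 4 starts a new row 4. The new tableau is [[1, 5, 6], [2], [3], [4]].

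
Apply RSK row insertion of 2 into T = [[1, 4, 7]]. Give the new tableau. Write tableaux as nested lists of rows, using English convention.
In row 1, 2 replaces 4 (the leftmost entry greater than 2); 4 is bumped to row 2. 4 starts a new row 2. The new tableau is [[1, 2, 7], [4]].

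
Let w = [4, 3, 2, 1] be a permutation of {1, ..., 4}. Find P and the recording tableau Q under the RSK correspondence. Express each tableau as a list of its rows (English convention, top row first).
P = [[1], [2], [3], [4]], Q = [[1], [2], [3], [4]]

Insert each entry of the permutation into P by Schensted row insertion, recording in Q the position of each new cell.

Insert 4: appended to row 1. P = [[4]].
Insert 3: 3 bumps 4 from row 1; 4 starts row 2. P = [[3], [4]].
Insert 2: 2 bumps 3 from row 1; 3 bumps 4 from row 2; 4 starts row 3. P = [[2], [3], [4]].
Insert 1: 1 bumps 2 from row 1; 2 bumps 3 from row 2; 3 bumps 4 from row 3; 4 starts row 4. P = [[1], [2], [3], [4]].

So P = [[1], [2], [3], [4]], Q = [[1], [2], [3], [4]].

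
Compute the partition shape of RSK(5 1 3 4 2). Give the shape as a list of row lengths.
Row-insert each entry into an empty tableau.

After inserting 5: P = [[5]].
After inserting 1: P = [[1], [5]].
After inserting 3: P = [[1, 3], [5]].
After inserting 4: P = [[1, 3, 4], [5]].
After inserting 2: P = [[1, 2, 4], [3], [5]].

The final insertion tableau P = [[1, 2, 4], [3], [5]] has shape [3, 1, 1].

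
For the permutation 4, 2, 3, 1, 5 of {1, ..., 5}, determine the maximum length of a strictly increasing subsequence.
3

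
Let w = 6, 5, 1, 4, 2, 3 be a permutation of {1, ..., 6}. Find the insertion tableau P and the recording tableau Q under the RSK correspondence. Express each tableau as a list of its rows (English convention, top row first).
Insert each entry of the permutation into P by Schensted row insertion, recording in Q the position of each new cell.

Insert 6: appended to row 1. P = [[6]].
Insert 5: 5 bumps 6 from row 1; 6 starts row 2. P = [[5], [6]].
Insert 1: 1 bumps 5 from row 1; 5 bumps 6 from row 2; 6 starts row 3. P = [[1], [5], [6]].
Insert 4: appended to row 1. P = [[1, 4], [5], [6]].
Insert 2: 2 bumps 4 from row 1; 4 bumps 5 from row 2; 5 bumps 6 from row 3; 6 starts row 4. P = [[1, 2], [4], [5], [6]].
Insert 3: appended to row 1. P = [[1, 2, 3], [4], [5], [6]].

So P = [[1, 2, 3], [4], [5], [6]], Q = [[1, 4, 6], [2], [3], [5]].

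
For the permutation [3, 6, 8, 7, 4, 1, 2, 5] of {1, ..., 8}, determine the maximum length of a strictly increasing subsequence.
3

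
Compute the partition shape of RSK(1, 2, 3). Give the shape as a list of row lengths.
Row-insert each entry into an empty tableau.

After inserting 1: P = [[1]].
After inserting 2: P = [[1, 2]].
After inserting 3: P = [[1, 2, 3]].

The final insertion tableau P = [[1, 2, 3]] has shape [3].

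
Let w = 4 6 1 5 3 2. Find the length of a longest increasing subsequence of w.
2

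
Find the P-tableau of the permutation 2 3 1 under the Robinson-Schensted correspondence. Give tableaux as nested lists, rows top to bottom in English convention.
P = [[1, 3], [2]]

After inserting 2: P = [[2]].
After inserting 3: P = [[2, 3]].
After inserting 1: P = [[1, 3], [2]].

So P = [[1, 3], [2]].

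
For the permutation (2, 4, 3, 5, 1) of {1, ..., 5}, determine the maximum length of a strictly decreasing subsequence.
3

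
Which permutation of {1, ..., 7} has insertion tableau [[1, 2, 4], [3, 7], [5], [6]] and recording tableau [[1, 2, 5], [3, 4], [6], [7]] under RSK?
6 7 1 3 5 4 2

Reverse the RSK construction: for i from n down to 1, find the cell of Q containing i, remove the entry at that cell from P, and reverse-bump it up through P; the value ejected from row 1 is w(i).

Step i=7: Q has 7 at row 4, column 1; remove 6 from row 4 of P and reverse-bump: 6 enters row 3 and ejects 5; 5 enters row 2 and ejects 3; 3 enters row 1 and ejects 2. So w(7) = 2. P is now [[1, 3, 4], [5, 7], [6]].
Step i=6: Q has 6 at row 3, column 1; remove 6 from row 3 of P and reverse-bump: 6 enters row 2 and ejects 5; 5 enters row 1 and ejects 4. So w(6) = 4. P is now [[1, 3, 5], [6, 7]].
Step i=5: Q has 5 at row 1, column 3; remove that cell from P, ejecting 5. So w(5) = 5. P is now [[1, 3], [6, 7]].
Step i=4: Q has 4 at row 2, column 2; remove 7 from row 2 of P and reverse-bump: 7 enters row 1 and ejects 3. So w(4) = 3. P is now [[1, 7], [6]].
Step i=3: Q has 3 at row 2, column 1; remove 6 from row 2 of P and reverse-bump: 6 enters row 1 and ejects 1. So w(3) = 1. P is now [[6, 7]].
Step i=2: Q has 2 at row 1, column 2; remove that cell from P, ejecting 7. So w(2) = 7. P is now [[6]].
Step i=1: Q has 1 at row 1, column 1; remove that cell from P, ejecting 6. So w(1) = 6. P is now [].

So w = 6 7 1 3 5 4 2.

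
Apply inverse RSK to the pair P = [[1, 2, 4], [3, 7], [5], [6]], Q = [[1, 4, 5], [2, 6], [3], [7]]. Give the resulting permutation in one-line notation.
6 5 1 3 7 4 2

Reverse the RSK construction: for i from n down to 1, find the cell of Q containing i, remove the entry at that cell from P, and reverse-bump it up through P; the value ejected from row 1 is w(i).

Step i=7: Q has 7 at row 4, column 1; remove 6 from row 4 of P and reverse-bump: 6 enters row 3 and ejects 5; 5 enters row 2 and ejects 3; 3 enters row 1 and ejects 2. So w(7) = 2. P is now [[1, 3, 4], [5, 7], [6]].
Step i=6: Q has 6 at row 2, column 2; remove 7 from row 2 of P and reverse-bump: 7 enters row 1 and ejects 4. So w(6) = 4. P is now [[1, 3, 7], [5], [6]].
Step i=5: Q has 5 at row 1, column 3; remove that cell from P, ejecting 7. So w(5) = 7. P is now [[1, 3], [5], [6]].
Step i=4: Q has 4 at row 1, column 2; remove that cell from P, ejecting 3. So w(4) = 3. P is now [[1], [5], [6]].
Step i=3: Q has 3 at row 3, column 1; remove 6 from row 3 of P and reverse-bump: 6 enters row 2 and ejects 5; 5 enters row 1 and ejects 1. So w(3) = 1. P is now [[5], [6]].
Step i=2: Q has 2 at row 2, column 1; remove 6 from row 2 of P and reverse-bump: 6 enters row 1 and ejects 5. So w(2) = 5. P is now [[6]].
Step i=1: Q has 1 at row 1, column 1; remove that cell from P, ejecting 6. So w(1) = 6. P is now [].

So w = 6 5 1 3 7 4 2.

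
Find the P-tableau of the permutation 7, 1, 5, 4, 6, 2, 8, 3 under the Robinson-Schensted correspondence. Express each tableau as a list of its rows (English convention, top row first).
P = [[1, 2, 3, 8], [4, 6], [5], [7]]

Insert 7: appended to row 1. P = [[7]].
Insert 1: 1 bumps 7 from row 1; 7 starts row 2. P = [[1], [7]].
Insert 5: appended to row 1. P = [[1, 5], [7]].
Insert 4: 4 bumps 5 from row 1; 5 bumps 7 from row 2; 7 starts row 3. P = [[1, 4], [5], [7]].
Insert 6: appended to row 1. P = [[1, 4, 6], [5], [7]].
Insert 2: 2 bumps 4 from row 1; 4 bumps 5 from row 2; 5 bumps 7 from row 3; 7 starts row 4. P = [[1, 2, 6], [4], [5], [7]].
Insert 8: appended to row 1. P = [[1, 2, 6, 8], [4], [5], [7]].
Insert 3: 3 bumps 6 from row 1; 6 appends to row 2. P = [[1, 2, 3, 8], [4, 6], [5], [7]].

So P = [[1, 2, 3, 8], [4, 6], [5], [7]].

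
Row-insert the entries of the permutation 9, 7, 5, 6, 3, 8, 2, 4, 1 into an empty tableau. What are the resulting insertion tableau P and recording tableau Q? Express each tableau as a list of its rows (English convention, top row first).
Insert each entry of the permutation into P by Schensted row insertion, recording in Q the position of each new cell.

Insert 9: appended to row 1. P = [[9]], Q = [[1]].
Insert 7: 7 bumps 9 from row 1; 9 starts row 2. P = [[7], [9]], Q = [[1], [2]].
Insert 5: 5 bumps 7 from row 1; 7 bumps 9 from row 2; 9 starts row 3. P = [[5], [7], [9]], Q = [[1], [2], [3]].
Insert 6: appended to row 1. P = [[5, 6], [7], [9]], Q = [[1, 4], [2], [3]].
Insert 3: 3 bumps 5 from row 1; 5 bumps 7 from row 2; 7 bumps 9 from row 3; 9 starts row 4. P = [[3, 6], [5], [7], [9]], Q = [[1, 4], [2], [3], [5]].
Insert 8: appended to row 1. P = [[3, 6, 8], [5], [7], [9]], Q = [[1, 4, 6], [2], [3], [5]].
Insert 2: 2 bumps 3 from row 1; 3 bumps 5 from row 2; 5 bumps 7 from row 3; 7 bumps 9 from row 4; 9 starts row 5. P = [[2, 6, 8], [3], [5], [7], [9]], Q = [[1, 4, 6], [2], [3], [5], [7]].
Insert 4: 4 bumps 6 from row 1; 6 appends to row 2. P = [[2, 4, 8], [3, 6], [5], [7], [9]], Q = [[1, 4, 6], [2, 8], [3], [5], [7]].
Insert 1: 1 bumps 2 from row 1; 2 bumps 3 from row 2; 3 bumps 5 from row 3; 5 bumps 7 from row 4; 7 bumps 9 from row 5; 9 starts row 6. P = [[1, 4, 8], [2, 6], [3], [5], [7], [9]], Q = [[1, 4, 6], [2, 8], [3], [5], [7], [9]].

So P = [[1, 4, 8], [2, 6], [3], [5], [7], [9]], Q = [[1, 4, 6], [2, 8], [3], [5], [7], [9]].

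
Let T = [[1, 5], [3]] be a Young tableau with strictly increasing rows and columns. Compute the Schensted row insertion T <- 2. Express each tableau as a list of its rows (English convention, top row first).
[[1, 2], [3, 5]]

In row 1, 2 replaces 5 (the leftmost entry greater than 2); 5 is bumped to row 2. 5 is appended to row 2. The new tableau is [[1, 2], [3, 5]].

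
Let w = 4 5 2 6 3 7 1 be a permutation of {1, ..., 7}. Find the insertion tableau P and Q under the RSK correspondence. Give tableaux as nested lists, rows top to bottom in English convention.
Insert each entry of the permutation into P by Schensted row insertion, recording in Q the position of each new cell.

Insert 4: appended to row 1. P = [[4]].
Insert 5: appended to row 1. P = [[4, 5]].
Insert 2: 2 bumps 4 from row 1; 4 starts row 2. P = [[2, 5], [4]].
Insert 6: appended to row 1. P = [[2, 5, 6], [4]].
Insert 3: 3 bumps 5 from row 1; 5 appends to row 2. P = [[2, 3, 6], [4, 5]].
Insert 7: appended to row 1. P = [[2, 3, 6, 7], [4, 5]].
Insert 1: 1 bumps 2 from row 1; 2 bumps 4 from row 2; 4 starts row 3. P = [[1, 3, 6, 7], [2, 5], [4]].

So P = [[1, 3, 6, 7], [2, 5], [4]], Q = [[1, 2, 4, 6], [3, 5], [7]].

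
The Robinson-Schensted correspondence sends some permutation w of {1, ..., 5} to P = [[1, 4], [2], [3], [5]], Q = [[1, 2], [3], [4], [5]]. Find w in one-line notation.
Reverse the RSK construction: for i from n down to 1, find the cell of Q containing i, remove the entry at that cell from P, and reverse-bump it up through P; the value ejected from row 1 is w(i).

Step i=5: Q has 5 at row 4, column 1; remove 5 from row 4 of P and reverse-bump: 5 enters row 3 and ejects 3; 3 enters row 2 and ejects 2; 2 enters row 1 and ejects 1. So w(5) = 1. P is now [[2, 4], [3], [5]].
Step i=4: Q has 4 at row 3, column 1; remove 5 from row 3 of P and reverse-bump: 5 enters row 2 and ejects 3; 3 enters row 1 and ejects 2. So w(4) = 2. P is now [[3, 4], [5]].
Step i=3: Q has 3 at row 2, column 1; remove 5 from row 2 of P and reverse-bump: 5 enters row 1 and ejects 4. So w(3) = 4. P is now [[3, 5]].
Step i=2: Q has 2 at row 1, column 2; remove that cell from P, ejecting 5. So w(2) = 5. P is now [[3]].
Step i=1: Q has 1 at row 1, column 1; remove that cell from P, ejecting 3. So w(1) = 3. P is now [].

So w = 3 5 4 2 1.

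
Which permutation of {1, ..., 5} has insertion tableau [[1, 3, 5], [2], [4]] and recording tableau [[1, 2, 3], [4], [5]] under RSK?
Reverse RSK: for i = n, n-1, ..., 1, locate i in Q, remove the corresponding corner cell from P, and reverse-bump its entry up through P; the value ejected from row 1 is w(i).

So w = 2 4 5 3 1.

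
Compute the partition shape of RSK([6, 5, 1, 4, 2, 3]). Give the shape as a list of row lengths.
RSK row insertion gives P = [[1, 2, 3], [4], [5], [6]], which has shape [3, 1, 1, 1].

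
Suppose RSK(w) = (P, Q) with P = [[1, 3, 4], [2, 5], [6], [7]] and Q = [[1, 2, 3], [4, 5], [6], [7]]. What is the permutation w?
2 3 7 1 6 5 4

Reverse RSK: for i = n, n-1, ..., 1, locate i in Q, remove the corresponding corner cell from P, and reverse-bump its entry up through P; the value ejected from row 1 is w(i).

So w = 2 3 7 1 6 5 4.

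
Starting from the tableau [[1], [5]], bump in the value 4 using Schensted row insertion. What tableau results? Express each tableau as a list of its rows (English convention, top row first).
4 is larger than every entry of row 1, so it is appended to row 1. The new tableau is [[1, 4], [5]].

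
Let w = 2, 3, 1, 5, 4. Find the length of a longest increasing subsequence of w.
3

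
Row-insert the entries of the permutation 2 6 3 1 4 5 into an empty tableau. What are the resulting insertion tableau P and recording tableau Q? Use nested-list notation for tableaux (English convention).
P = [[1, 3, 4, 5], [2], [6]], Q = [[1, 2, 5, 6], [3], [4]]

Insert each entry of the permutation into P by Schensted row insertion, recording in Q the position of each new cell.

Insert 2: appended to row 1. P = [[2]], Q = [[1]].
Insert 6: appended to row 1. P = [[2, 6]], Q = [[1, 2]].
Insert 3: 3 bumps 6 from row 1; 6 starts row 2. P = [[2, 3], [6]], Q = [[1, 2], [3]].
Insert 1: 1 bumps 2 from row 1; 2 bumps 6 from row 2; 6 starts row 3. P = [[1, 3], [2], [6]], Q = [[1, 2], [3], [4]].
Insert 4: appended to row 1. P = [[1, 3, 4], [2], [6]], Q = [[1, 2, 5], [3], [4]].
Insert 5: appended to row 1. P = [[1, 3, 4, 5], [2], [6]], Q = [[1, 2, 5, 6], [3], [4]].

So P = [[1, 3, 4, 5], [2], [6]], Q = [[1, 2, 5, 6], [3], [4]].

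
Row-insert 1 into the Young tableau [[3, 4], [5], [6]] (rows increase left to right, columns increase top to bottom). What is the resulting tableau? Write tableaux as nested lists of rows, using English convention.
[[1, 4], [3], [5], [6]]

In row 1, 1 replaces 3 (the leftmost entry greater than 1); 3 is bumped to row 2. In row 2, 3 replaces 5 (the leftmost entry greater than 3); 5 is bumped to row 3. In row 3, 5 replaces 6 (the leftmost entry greater than 5); 6 is bumped to row 4. 6 starts a new row 4. The new tableau is [[1, 4], [3], [5], [6]].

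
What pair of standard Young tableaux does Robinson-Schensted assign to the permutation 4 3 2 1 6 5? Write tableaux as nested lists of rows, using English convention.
P = [[1, 5], [2, 6], [3], [4]], Q = [[1, 5], [2, 6], [3], [4]]

Insert each entry of the permutation into P by Schensted row insertion, recording in Q the position of each new cell.

Insert 4: appended to row 1. P = [[4]].
Insert 3: 3 bumps 4 from row 1; 4 starts row 2. P = [[3], [4]].
Insert 2: 2 bumps 3 from row 1; 3 bumps 4 from row 2; 4 starts row 3. P = [[2], [3], [4]].
Insert 1: 1 bumps 2 from row 1; 2 bumps 3 from row 2; 3 bumps 4 from row 3; 4 starts row 4. P = [[1], [2], [3], [4]].
Insert 6: appended to row 1. P = [[1, 6], [2], [3], [4]].
Insert 5: 5 bumps 6 from row 1; 6 appends to row 2. P = [[1, 5], [2, 6], [3], [4]].

So P = [[1, 5], [2, 6], [3], [4]], Q = [[1, 5], [2, 6], [3], [4]].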